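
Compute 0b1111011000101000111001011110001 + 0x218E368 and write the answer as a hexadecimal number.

0x7D2D5659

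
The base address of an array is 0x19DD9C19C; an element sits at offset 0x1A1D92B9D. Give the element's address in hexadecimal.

0x33FB2ED39

Add column by column in base 16, right to left:
  C+D = 9 carry 1
  9+9+1 = 3 carry 1
  1+B+1 = D
  C+2 = E
  9+9 = 2 carry 1
  D+D+1 = B carry 1
  D+1+1 = F
  9+A = 3 carry 1
  1+1+1 = 3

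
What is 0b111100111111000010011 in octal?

0o7477023

Group the bits in threes: 111 100 111 111 000 010 011 → 7477023.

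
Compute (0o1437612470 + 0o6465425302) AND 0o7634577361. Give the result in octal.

0o24037360

Add column by column in base 8, right to left:
  0+2 = 2
  7+0 = 7
  4+3 = 7
  2+5 = 7
  1+2 = 3
  6+4 = 2 carry 1
  7+5+1 = 5 carry 1
  3+6+1 = 2 carry 1
  4+4+1 = 1 carry 1
  1+6+1 = 0 carry 1
  final carry 1
Sum = 0o10125237772; now AND with 0o7634577361:
  1&0=0, 0&7=0, 1&6=0, 2&3=2, 5&4=4, 2&5=0, 3&7=3, 7&7=7, 7&3=3, 7&6=6, 2&1=0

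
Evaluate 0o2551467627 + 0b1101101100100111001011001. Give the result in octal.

0b1101101100100111001011001 = 0o155447131 in octal.
Add column by column in base 8, right to left:
  7+1 = 0 carry 1
  2+3+1 = 6
  6+1 = 7
  7+7 = 6 carry 1
  6+4+1 = 3 carry 1
  4+4+1 = 1 carry 1
  1+5+1 = 7
  5+5 = 2 carry 1
  5+1+1 = 7
  2+0 = 2

0o2727136760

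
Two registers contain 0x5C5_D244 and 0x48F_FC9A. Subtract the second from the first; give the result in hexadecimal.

0x135D5AA

Subtract column by column in base 16:
  4-A → A (borrow)
  4-9-1 → A (borrow)
  2-C-1 → 5 (borrow)
  D-F-1 → D (borrow)
  5-F-1 → 5 (borrow)
  C-8-1 → 3
  5-4 → 1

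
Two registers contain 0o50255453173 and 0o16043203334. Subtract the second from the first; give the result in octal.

Subtract column by column in base 8:
  3-4 → 7 (borrow)
  7-3-1 → 3
  1-3 → 6 (borrow)
  3-3-1 → 7 (borrow)
  5-0-1 → 4
  4-2 → 2
  5-3 → 2
  5-4 → 1
  2-0 → 2
  0-6 → 2 (borrow)
  5-1-1 → 3

0o32212247637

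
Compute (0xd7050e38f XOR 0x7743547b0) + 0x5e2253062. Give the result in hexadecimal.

First 0xd7050e38f XOR 0x7743547b0 = 0xa0465a43f.
Add column by column in base 16, right to left:
  f+2 = 1 carry 1
  3+6+1 = a
  4+0 = 4
  a+3 = d
  5+5 = a
  6+2 = 8
  4+2 = 6
  0+e = e
  a+5 = f

0xfe68ad4a1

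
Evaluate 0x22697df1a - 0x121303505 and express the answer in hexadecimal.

0x10567aa15

Subtract column by column in base 16:
  a-5 → 5
  1-0 → 1
  f-5 → a
  d-3 → a
  7-0 → 7
  9-3 → 6
  6-1 → 5
  2-2 → 0
  2-1 → 1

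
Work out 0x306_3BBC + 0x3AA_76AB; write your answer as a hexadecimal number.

0x6B0B267

Add column by column in base 16, right to left:
  C+B = 7 carry 1
  B+A+1 = 6 carry 1
  B+6+1 = 2 carry 1
  3+7+1 = B
  6+A = 0 carry 1
  0+A+1 = B
  3+3 = 6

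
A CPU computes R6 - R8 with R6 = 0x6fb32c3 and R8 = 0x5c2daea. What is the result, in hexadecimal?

Subtract column by column in base 16:
  3-a → 9 (borrow)
  c-e-1 → d (borrow)
  2-a-1 → 7 (borrow)
  3-d-1 → 5 (borrow)
  b-2-1 → 8
  f-c → 3
  6-5 → 1

0x13857d9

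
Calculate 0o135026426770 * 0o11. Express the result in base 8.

Multiply each base-8 digit by 9, carrying:
  0×9 = 0 → write 0
  7×9 = 63 → write 7 carry 7
  7×9+7 = 70 → write 6 carry 8
  6×9+8 = 62 → write 6 carry 7
  2×9+7 = 25 → write 1 carry 3
  4×9+3 = 39 → write 7 carry 4
  6×9+4 = 58 → write 2 carry 7
  2×9+7 = 25 → write 1 carry 3
  0×9+3 = 3 → write 3
  5×9 = 45 → write 5 carry 5
  3×9+5 = 32 → write 0 carry 4
  1×9+4 = 13 → write 5 carry 1
  remaining carry: 1

0o1505312716670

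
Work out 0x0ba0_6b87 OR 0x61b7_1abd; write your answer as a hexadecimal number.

OR each hex digit independently (no carries):
  0|6=6, b|1=b, a|b=b, 0|7=7, 6|1=7, b|a=b, 8|b=b, 7|d=f

0x6bb77bbf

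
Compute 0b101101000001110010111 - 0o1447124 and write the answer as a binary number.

0o1447124 = 0b1100100111001010100 in binary.
Subtract column by column in base 2:
  1-0 → 1
  1-0 → 1
  1-1 → 0
  0-0 → 0
  1-1 → 0
  0-0 → 0
  0-1 → 1 (borrow)
  1-0-1 → 0
  1-0 → 1
  1-1 → 0
  0-1 → 1 (borrow)
  0-1-1 → 0 (borrow)
  0-0-1 → 1 (borrow)
  0-0-1 → 1 (borrow)
  0-1-1 → 0 (borrow)
  1-0-1 → 0
  0-0 → 0
  1-1 → 0
  1-1 → 0
  0-0 → 0
  1-0 → 1

0b100000011010101000011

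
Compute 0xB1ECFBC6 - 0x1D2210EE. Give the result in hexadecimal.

0x94CAEAD8

Subtract column by column in base 16:
  6-E → 8 (borrow)
  C-E-1 → D (borrow)
  B-0-1 → A
  F-1 → E
  C-2 → A
  E-2 → C
  1-D → 4 (borrow)
  B-1-1 → 9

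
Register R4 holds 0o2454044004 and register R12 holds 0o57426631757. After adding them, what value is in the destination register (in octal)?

Add column by column in base 8, right to left:
  4+7 = 3 carry 1
  0+5+1 = 6
  0+7 = 7
  4+1 = 5
  4+3 = 7
  0+6 = 6
  4+6 = 2 carry 1
  5+2+1 = 0 carry 1
  4+4+1 = 1 carry 1
  2+7+1 = 2 carry 1
  0+5+1 = 6

0o62102675763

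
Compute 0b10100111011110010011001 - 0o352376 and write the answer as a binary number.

0o352376 = 0b11101010011111110 in binary.
Subtract column by column in base 2:
  1-0 → 1
  0-1 → 1 (borrow)
  0-1-1 → 0 (borrow)
  1-1-1 → 1 (borrow)
  1-1-1 → 1 (borrow)
  0-1-1 → 0 (borrow)
  0-1-1 → 0 (borrow)
  1-1-1 → 1 (borrow)
  0-0-1 → 1 (borrow)
  0-0-1 → 1 (borrow)
  1-1-1 → 1 (borrow)
  1-0-1 → 0
  1-1 → 0
  1-0 → 1
  0-1 → 1 (borrow)
  1-1-1 → 1 (borrow)
  1-1-1 → 1 (borrow)
  1-0-1 → 0
  0-0 → 0
  0-0 → 0
  1-0 → 1
  0-0 → 0
  1-0 → 1

0b10100011110011110011011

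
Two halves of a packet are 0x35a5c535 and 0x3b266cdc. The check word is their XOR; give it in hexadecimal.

XOR each hex digit independently (no carries):
  3^3=0, 5^b=e, a^2=8, 5^6=3, c^6=a, 5^c=9, 3^d=e, 5^c=9

0x0e83a9e9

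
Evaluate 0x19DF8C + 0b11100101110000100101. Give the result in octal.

0x19DF8C = 0o6357614 in octal.
0b11100101110000100101 = 0o3456045 in octal.
Add column by column in base 8, right to left:
  4+5 = 1 carry 1
  1+4+1 = 6
  6+0 = 6
  7+6 = 5 carry 1
  5+5+1 = 3 carry 1
  3+4+1 = 0 carry 1
  6+3+1 = 2 carry 1
  final carry 1

0o12035661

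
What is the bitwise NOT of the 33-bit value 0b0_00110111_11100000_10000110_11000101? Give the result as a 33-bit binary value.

0b111001000000111110111100100111010

Invert each bit: 000110111111000001000011011000101 → 111001000000111110111100100111010.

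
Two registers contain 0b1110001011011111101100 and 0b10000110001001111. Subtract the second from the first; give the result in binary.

Subtract column by column in base 2:
  0-1 → 1 (borrow)
  0-1-1 → 0 (borrow)
  1-1-1 → 1 (borrow)
  1-1-1 → 1 (borrow)
  0-0-1 → 1 (borrow)
  1-0-1 → 0
  1-1 → 0
  1-0 → 1
  1-0 → 1
  1-0 → 1
  1-1 → 0
  0-1 → 1 (borrow)
  1-0-1 → 0
  1-0 → 1
  0-0 → 0
  1-0 → 1
  0-1 → 1 (borrow)
  0-0-1 → 1 (borrow)
  0-0-1 → 1 (borrow)
  1-0-1 → 0
  1-0 → 1
  1-0 → 1

0b1101111010101110011101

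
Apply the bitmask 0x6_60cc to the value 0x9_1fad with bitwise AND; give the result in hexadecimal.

AND each hex digit independently (no carries):
  9&6=0, 1&6=0, f&0=0, a&c=8, d&c=c

0x0008c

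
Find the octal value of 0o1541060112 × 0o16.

Multiply each base-8 digit by 14, carrying:
  2×14 = 28 → write 4 carry 3
  1×14+3 = 17 → write 1 carry 2
  1×14+2 = 16 → write 0 carry 2
  0×14+2 = 2 → write 2
  6×14 = 84 → write 4 carry 10
  0×14+10 = 10 → write 2 carry 1
  1×14+1 = 15 → write 7 carry 1
  4×14+1 = 57 → write 1 carry 7
  5×14+7 = 77 → write 5 carry 9
  1×14+9 = 23 → write 7 carry 2
  remaining carry: 2

0o27517242014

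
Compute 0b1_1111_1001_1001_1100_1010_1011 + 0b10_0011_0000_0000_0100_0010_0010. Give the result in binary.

Add column by column in base 2, right to left:
  1+0 = 1
  1+1 = 0 carry 1
  0+0+1 = 1
  1+0 = 1
  0+0 = 0
  1+1 = 0 carry 1
  0+0+1 = 1
  1+0 = 1
  0+0 = 0
  0+0 = 0
  1+1 = 0 carry 1
  1+0+1 = 0 carry 1
  1+0+1 = 0 carry 1
  0+0+1 = 1
  0+0 = 0
  1+0 = 1
  1+0 = 1
  0+0 = 0
  0+0 = 0
  1+0 = 1
  1+1 = 0 carry 1
  1+1+1 = 1 carry 1
  1+0+1 = 0 carry 1
  1+0+1 = 0 carry 1
  1+0+1 = 0 carry 1
  0+1+1 = 0 carry 1
  final carry 1

0b100001010011010000011001101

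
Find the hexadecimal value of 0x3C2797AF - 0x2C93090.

0x395E671F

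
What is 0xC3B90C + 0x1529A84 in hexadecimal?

0x2165390

Add column by column in base 16, right to left:
  C+4 = 0 carry 1
  0+8+1 = 9
  9+A = 3 carry 1
  B+9+1 = 5 carry 1
  3+2+1 = 6
  C+5 = 1 carry 1
  0+1+1 = 2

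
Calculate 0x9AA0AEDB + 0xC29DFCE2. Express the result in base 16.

Add column by column in base 16, right to left:
  B+2 = D
  D+E = B carry 1
  E+C+1 = B carry 1
  A+F+1 = A carry 1
  0+D+1 = E
  A+9 = 3 carry 1
  A+2+1 = D
  9+C = 5 carry 1
  final carry 1

0x15D3EABBD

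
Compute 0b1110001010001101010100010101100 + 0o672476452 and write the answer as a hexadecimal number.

0x783125D6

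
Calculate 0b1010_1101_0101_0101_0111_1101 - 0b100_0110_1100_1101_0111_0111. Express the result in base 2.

Subtract column by column in base 2:
  1-1 → 0
  0-1 → 1 (borrow)
  1-1-1 → 1 (borrow)
  1-0-1 → 0
  1-1 → 0
  1-1 → 0
  1-1 → 0
  0-0 → 0
  1-1 → 0
  0-0 → 0
  1-1 → 0
  0-1 → 1 (borrow)
  1-0-1 → 0
  0-0 → 0
  1-1 → 0
  0-1 → 1 (borrow)
  1-0-1 → 0
  0-1 → 1 (borrow)
  1-1-1 → 1 (borrow)
  1-0-1 → 0
  0-0 → 0
  1-0 → 1
  0-1 → 1 (borrow)
  1-0-1 → 0

0b11001101000100000000110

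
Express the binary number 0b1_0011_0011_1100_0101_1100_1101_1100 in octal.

0o2317056334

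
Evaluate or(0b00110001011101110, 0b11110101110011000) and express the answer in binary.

OR bit by bit (1 where either bit is 1):
  00110001011101110
| 11110101110011000
= 11110101111111110

0b11110101111111110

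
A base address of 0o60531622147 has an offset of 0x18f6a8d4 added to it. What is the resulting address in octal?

0o63627346473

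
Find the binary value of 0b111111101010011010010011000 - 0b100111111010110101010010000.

0b10111101111100101000001000

Subtract column by column in base 2:
  0-0 → 0
  0-0 → 0
  0-0 → 0
  1-0 → 1
  1-1 → 0
  0-0 → 0
  0-0 → 0
  1-1 → 0
  0-0 → 0
  0-1 → 1 (borrow)
  1-0-1 → 0
  0-1 → 1 (borrow)
  1-0-1 → 0
  1-1 → 0
  0-1 → 1 (borrow)
  0-0-1 → 1 (borrow)
  1-1-1 → 1 (borrow)
  0-0-1 → 1 (borrow)
  1-1-1 → 1 (borrow)
  0-1-1 → 0 (borrow)
  1-1-1 → 1 (borrow)
  1-1-1 → 1 (borrow)
  1-1-1 → 1 (borrow)
  1-1-1 → 1 (borrow)
  1-0-1 → 0
  1-0 → 1
  1-1 → 0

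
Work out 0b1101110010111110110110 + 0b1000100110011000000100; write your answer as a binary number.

0b10110011001010110111010

Add column by column in base 2, right to left:
  0+0 = 0
  1+0 = 1
  1+1 = 0 carry 1
  0+0+1 = 1
  1+0 = 1
  1+0 = 1
  0+0 = 0
  1+0 = 1
  1+0 = 1
  1+1 = 0 carry 1
  1+1+1 = 1 carry 1
  1+0+1 = 0 carry 1
  0+0+1 = 1
  1+1 = 0 carry 1
  0+1+1 = 0 carry 1
  0+0+1 = 1
  1+0 = 1
  1+1 = 0 carry 1
  1+0+1 = 0 carry 1
  0+0+1 = 1
  1+0 = 1
  1+1 = 0 carry 1
  final carry 1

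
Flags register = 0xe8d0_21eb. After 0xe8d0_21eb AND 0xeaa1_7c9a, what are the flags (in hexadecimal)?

0xe880208a

AND each hex digit independently (no carries):
  e&e=e, 8&a=8, d&a=8, 0&1=0, 2&7=2, 1&c=0, e&9=8, b&a=a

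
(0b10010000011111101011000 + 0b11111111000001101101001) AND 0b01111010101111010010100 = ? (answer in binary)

Add column by column in base 2, right to left:
  0+1 = 1
  0+0 = 0
  0+0 = 0
  1+1 = 0 carry 1
  1+0+1 = 0 carry 1
  0+1+1 = 0 carry 1
  1+1+1 = 1 carry 1
  0+0+1 = 1
  1+1 = 0 carry 1
  1+1+1 = 1 carry 1
  1+0+1 = 0 carry 1
  1+0+1 = 0 carry 1
  1+0+1 = 0 carry 1
  1+0+1 = 0 carry 1
  0+0+1 = 1
  0+1 = 1
  0+1 = 1
  0+1 = 1
  0+1 = 1
  1+1 = 0 carry 1
  0+1+1 = 0 carry 1
  0+1+1 = 0 carry 1
  1+1+1 = 1 carry 1
  final carry 1
Sum = 0b110001111100001011000001; now AND with 0b01111010101111010010100:
  110001111100001011000001
& 001111010101111010010100
= 000001010100001010000000

0b1010100001010000000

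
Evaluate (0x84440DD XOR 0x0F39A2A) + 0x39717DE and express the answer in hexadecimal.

First 0x84440DD XOR 0x0F39A2A = 0x8B7DAF7.
Add column by column in base 16, right to left:
  7+E = 5 carry 1
  F+D+1 = D carry 1
  A+7+1 = 2 carry 1
  D+1+1 = F
  7+7 = E
  B+9 = 4 carry 1
  8+3+1 = C

0xC4EF2D5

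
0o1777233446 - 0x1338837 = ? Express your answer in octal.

0x1338837 = 0o114704067 in octal.
Subtract column by column in base 8:
  6-7 → 7 (borrow)
  4-6-1 → 5 (borrow)
  4-0-1 → 3
  3-4 → 7 (borrow)
  3-0-1 → 2
  2-7 → 3 (borrow)
  7-4-1 → 2
  7-1 → 6
  7-1 → 6
  1-0 → 1

0o1662327357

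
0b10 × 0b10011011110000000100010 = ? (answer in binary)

0b100110111100000001000100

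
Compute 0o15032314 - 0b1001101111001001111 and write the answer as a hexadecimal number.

0o15032314 = 0x3434cc in hexadecimal.
0b1001101111001001111 = 0x4de4f in hexadecimal.
Subtract column by column in base 16:
  c-f → d (borrow)
  c-4-1 → 7
  4-e → 6 (borrow)
  3-d-1 → 5 (borrow)
  4-4-1 → f (borrow)
  3-0-1 → 2

0x2f567d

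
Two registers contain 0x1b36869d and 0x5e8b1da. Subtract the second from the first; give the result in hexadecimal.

0x154dd4c3

Subtract column by column in base 16:
  d-a → 3
  9-d → c (borrow)
  6-1-1 → 4
  8-b → d (borrow)
  6-8-1 → d (borrow)
  3-e-1 → 4 (borrow)
  b-5-1 → 5
  1-0 → 1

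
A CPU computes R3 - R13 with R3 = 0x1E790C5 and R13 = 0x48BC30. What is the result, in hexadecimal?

0x19ED495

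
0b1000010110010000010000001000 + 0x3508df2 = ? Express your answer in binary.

0b1011101010011001000111111010

0x3508df2 = 0b11010100001000110111110010 in binary.
Add column by column in base 2, right to left:
  0+0 = 0
  0+1 = 1
  0+0 = 0
  1+0 = 1
  0+1 = 1
  0+1 = 1
  0+1 = 1
  0+1 = 1
  0+1 = 1
  0+0 = 0
  1+1 = 0 carry 1
  0+1+1 = 0 carry 1
  0+0+1 = 1
  0+0 = 0
  0+0 = 0
  0+1 = 1
  1+0 = 1
  0+0 = 0
  0+0 = 0
  1+0 = 1
  1+1 = 0 carry 1
  0+0+1 = 1
  1+1 = 0 carry 1
  0+0+1 = 1
  0+1 = 1
  0+1 = 1
  0+0 = 0
  1+0 = 1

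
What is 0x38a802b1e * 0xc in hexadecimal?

0x2a7e020568

Multiply each base-16 digit by 12, carrying:
  e×12 = 168 → write 8 carry 10
  1×12+10 = 22 → write 6 carry 1
  b×12+1 = 133 → write 5 carry 8
  2×12+8 = 32 → write 0 carry 2
  0×12+2 = 2 → write 2
  8×12 = 96 → write 0 carry 6
  a×12+6 = 126 → write e carry 7
  8×12+7 = 103 → write 7 carry 6
  3×12+6 = 42 → write a carry 2
  remaining carry: 2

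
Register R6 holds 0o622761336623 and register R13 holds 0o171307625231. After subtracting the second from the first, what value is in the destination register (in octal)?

0o431451511372

Subtract column by column in base 8:
  3-1 → 2
  2-3 → 7 (borrow)
  6-2-1 → 3
  6-5 → 1
  3-2 → 1
  3-6 → 5 (borrow)
  1-7-1 → 1 (borrow)
  6-0-1 → 5
  7-3 → 4
  2-1 → 1
  2-7 → 3 (borrow)
  6-1-1 → 4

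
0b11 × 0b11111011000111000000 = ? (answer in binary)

Multiply each base-2 digit by 3, carrying:
  0×3 = 0 → write 0
  0×3 = 0 → write 0
  0×3 = 0 → write 0
  0×3 = 0 → write 0
  0×3 = 0 → write 0
  0×3 = 0 → write 0
  1×3 = 3 → write 1 carry 1
  1×3+1 = 4 → write 0 carry 2
  1×3+2 = 5 → write 1 carry 2
  0×3+2 = 2 → write 0 carry 1
  0×3+1 = 1 → write 1
  0×3 = 0 → write 0
  1×3 = 3 → write 1 carry 1
  1×3+1 = 4 → write 0 carry 2
  0×3+2 = 2 → write 0 carry 1
  1×3+1 = 4 → write 0 carry 2
  1×3+2 = 5 → write 1 carry 2
  1×3+2 = 5 → write 1 carry 2
  1×3+2 = 5 → write 1 carry 2
  1×3+2 = 5 → write 1 carry 2
  remaining carry: 10

0b1011110001010101000000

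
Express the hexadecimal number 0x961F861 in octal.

0o1130374141

Expand each hex digit to 4 bits: 9=1001 6=0110 1=0001 F=1111 8=1000 6=0110 1=0001.
Group the bits in threes: 001 001 011 000 011 111 100 001 100 001 → 1130374141.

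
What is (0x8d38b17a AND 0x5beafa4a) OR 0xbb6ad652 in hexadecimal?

0xbb6af65a

0x8d38b17a AND 0x5beafa4a = 0x0928b04a.
Then OR with 0xbb6ad652.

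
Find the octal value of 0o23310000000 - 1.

The trailing 7 digits are 0, so subtracting 1 borrows through: they become 7 and the next digit up decrements.

0o23307777777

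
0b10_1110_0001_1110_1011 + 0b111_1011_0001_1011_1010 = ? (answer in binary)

0b10101001001110100101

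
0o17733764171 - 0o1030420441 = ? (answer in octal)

Subtract column by column in base 8:
  1-1 → 0
  7-4 → 3
  1-4 → 5 (borrow)
  4-0-1 → 3
  6-2 → 4
  7-4 → 3
  3-0 → 3
  3-3 → 0
  7-0 → 7
  7-1 → 6
  1-0 → 1

0o16703343530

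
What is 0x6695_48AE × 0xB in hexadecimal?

Multiply each base-16 digit by 11, carrying:
  E×11 = 154 → write A carry 9
  A×11+9 = 119 → write 7 carry 7
  8×11+7 = 95 → write F carry 5
  4×11+5 = 49 → write 1 carry 3
  5×11+3 = 58 → write A carry 3
  9×11+3 = 102 → write 6 carry 6
  6×11+6 = 72 → write 8 carry 4
  6×11+4 = 70 → write 6 carry 4
  remaining carry: 4

0x4686A1F7A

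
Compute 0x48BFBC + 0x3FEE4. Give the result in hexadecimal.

Add column by column in base 16, right to left:
  C+4 = 0 carry 1
  B+E+1 = A carry 1
  F+E+1 = E carry 1
  B+F+1 = B carry 1
  8+3+1 = C
  4+0 = 4

0x4CBEA0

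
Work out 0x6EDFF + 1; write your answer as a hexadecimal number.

0x6EE00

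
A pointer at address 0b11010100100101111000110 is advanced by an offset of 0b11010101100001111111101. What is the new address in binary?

Add column by column in base 2, right to left:
  0+1 = 1
  1+0 = 1
  1+1 = 0 carry 1
  0+1+1 = 0 carry 1
  0+1+1 = 0 carry 1
  0+1+1 = 0 carry 1
  1+1+1 = 1 carry 1
  1+1+1 = 1 carry 1
  1+1+1 = 1 carry 1
  1+1+1 = 1 carry 1
  0+0+1 = 1
  1+0 = 1
  0+0 = 0
  0+0 = 0
  1+1 = 0 carry 1
  0+1+1 = 0 carry 1
  0+0+1 = 1
  1+1 = 0 carry 1
  0+0+1 = 1
  1+1 = 0 carry 1
  0+0+1 = 1
  1+1 = 0 carry 1
  1+1+1 = 1 carry 1
  final carry 1

0b110101010000111111000011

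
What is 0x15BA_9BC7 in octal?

0o2556515707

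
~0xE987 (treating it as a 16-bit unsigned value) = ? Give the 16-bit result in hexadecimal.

0x1678

Each hex digit d becomes F−d:
  E→1, 9→6, 8→7, 7→8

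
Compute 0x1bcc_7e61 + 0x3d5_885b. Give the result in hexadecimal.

Add column by column in base 16, right to left:
  1+b = c
  6+5 = b
  e+8 = 6 carry 1
  7+8+1 = 0 carry 1
  c+5+1 = 2 carry 1
  c+d+1 = a carry 1
  b+3+1 = f
  1+0 = 1

0x1fa206bc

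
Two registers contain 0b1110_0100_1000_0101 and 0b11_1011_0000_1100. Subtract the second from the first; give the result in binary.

0b1010100101111001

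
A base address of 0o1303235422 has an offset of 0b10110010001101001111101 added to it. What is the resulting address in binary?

0o1303235422 = 0b1011000011010011101100010010 in binary.
Add column by column in base 2, right to left:
  0+1 = 1
  1+0 = 1
  0+1 = 1
  0+1 = 1
  1+1 = 0 carry 1
  0+1+1 = 0 carry 1
  0+1+1 = 0 carry 1
  0+0+1 = 1
  1+0 = 1
  1+1 = 0 carry 1
  0+0+1 = 1
  1+1 = 0 carry 1
  1+1+1 = 1 carry 1
  1+0+1 = 0 carry 1
  0+0+1 = 1
  0+0 = 0
  1+1 = 0 carry 1
  0+0+1 = 1
  1+0 = 1
  1+1 = 0 carry 1
  0+1+1 = 0 carry 1
  0+0+1 = 1
  0+1 = 1
  0+0 = 0
  1+0 = 1
  1+0 = 1
  0+0 = 0
  1+0 = 1

0b1011011001100101010110001111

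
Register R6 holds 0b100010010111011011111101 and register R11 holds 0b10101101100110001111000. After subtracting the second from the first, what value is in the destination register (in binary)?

Subtract column by column in base 2:
  1-0 → 1
  0-0 → 0
  1-0 → 1
  1-1 → 0
  1-1 → 0
  1-1 → 0
  1-1 → 0
  1-0 → 1
  0-0 → 0
  1-0 → 1
  1-1 → 0
  0-1 → 1 (borrow)
  1-0-1 → 0
  1-0 → 1
  1-1 → 0
  0-1 → 1 (borrow)
  1-0-1 → 0
  0-1 → 1 (borrow)
  0-1-1 → 0 (borrow)
  1-0-1 → 0
  0-1 → 1 (borrow)
  0-0-1 → 1 (borrow)
  0-1-1 → 0 (borrow)
  1-0-1 → 0

0b1100101010101010000101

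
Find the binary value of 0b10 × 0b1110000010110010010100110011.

Multiply each base-2 digit by 2, carrying:
  1×2 = 2 → write 0 carry 1
  1×2+1 = 3 → write 1 carry 1
  0×2+1 = 1 → write 1
  0×2 = 0 → write 0
  1×2 = 2 → write 0 carry 1
  1×2+1 = 3 → write 1 carry 1
  0×2+1 = 1 → write 1
  0×2 = 0 → write 0
  1×2 = 2 → write 0 carry 1
  0×2+1 = 1 → write 1
  1×2 = 2 → write 0 carry 1
  0×2+1 = 1 → write 1
  0×2 = 0 → write 0
  1×2 = 2 → write 0 carry 1
  0×2+1 = 1 → write 1
  0×2 = 0 → write 0
  1×2 = 2 → write 0 carry 1
  1×2+1 = 3 → write 1 carry 1
  0×2+1 = 1 → write 1
  1×2 = 2 → write 0 carry 1
  0×2+1 = 1 → write 1
  0×2 = 0 → write 0
  0×2 = 0 → write 0
  0×2 = 0 → write 0
  0×2 = 0 → write 0
  1×2 = 2 → write 0 carry 1
  1×2+1 = 3 → write 1 carry 1
  1×2+1 = 3 → write 1 carry 1
  remaining carry: 1

0b11100000101100100101001100110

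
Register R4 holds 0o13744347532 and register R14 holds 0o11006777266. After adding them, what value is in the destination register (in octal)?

0o24753347020

Add column by column in base 8, right to left:
  2+6 = 0 carry 1
  3+6+1 = 2 carry 1
  5+2+1 = 0 carry 1
  7+7+1 = 7 carry 1
  4+7+1 = 4 carry 1
  3+7+1 = 3 carry 1
  4+6+1 = 3 carry 1
  4+0+1 = 5
  7+0 = 7
  3+1 = 4
  1+1 = 2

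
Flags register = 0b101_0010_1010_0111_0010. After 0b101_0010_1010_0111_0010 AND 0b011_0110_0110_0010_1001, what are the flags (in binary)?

AND bit by bit (1 only where both bits are 1):
  1010010101001110010
& 0110110011000101001
= 0010010001000100000

0b0010010001000100000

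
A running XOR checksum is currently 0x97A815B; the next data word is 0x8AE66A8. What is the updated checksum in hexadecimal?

XOR each hex digit independently (no carries):
  9^8=1, 7^A=D, A^E=4, 8^6=E, 1^6=7, 5^A=F, B^8=3

0x1D4E7F3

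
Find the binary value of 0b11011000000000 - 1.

The trailing 9 digits are 0, so subtracting 1 borrows through: they become 1 and the next digit up decrements.

0b11010111111111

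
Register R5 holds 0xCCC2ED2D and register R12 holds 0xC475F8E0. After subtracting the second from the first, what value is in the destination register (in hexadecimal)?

Subtract column by column in base 16:
  D-0 → D
  2-E → 4 (borrow)
  D-8-1 → 4
  E-F → F (borrow)
  2-5-1 → C (borrow)
  C-7-1 → 4
  C-4 → 8
  C-C → 0

0x84CF44D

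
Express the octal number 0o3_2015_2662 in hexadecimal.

0x340d5b2

Each octal digit is 3 bits: 3=011 2=010 0=000 1=001 5=101 2=010 6=110 6=110 2=010.
Group the bits into nibbles: 0011 0100 0000 1101 0101 1011 0010 → 340d5b2.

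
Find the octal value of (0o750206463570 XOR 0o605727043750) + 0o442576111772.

First 0o750206463570 XOR 0o605727043750 = 0o155521420220.
Add column by column in base 8, right to left:
  0+2 = 2
  2+7 = 1 carry 1
  2+7+1 = 2 carry 1
  0+1+1 = 2
  2+1 = 3
  4+1 = 5
  1+6 = 7
  2+7 = 1 carry 1
  5+5+1 = 3 carry 1
  5+2+1 = 0 carry 1
  5+4+1 = 2 carry 1
  1+4+1 = 6

0o620317532212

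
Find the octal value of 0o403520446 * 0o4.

0o2016502230

Multiply each base-8 digit by 4, carrying:
  6×4 = 24 → write 0 carry 3
  4×4+3 = 19 → write 3 carry 2
  4×4+2 = 18 → write 2 carry 2
  0×4+2 = 2 → write 2
  2×4 = 8 → write 0 carry 1
  5×4+1 = 21 → write 5 carry 2
  3×4+2 = 14 → write 6 carry 1
  0×4+1 = 1 → write 1
  4×4 = 16 → write 0 carry 2
  remaining carry: 2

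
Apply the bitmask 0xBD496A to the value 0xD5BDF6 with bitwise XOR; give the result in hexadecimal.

0x68F49C

XOR each hex digit independently (no carries):
  D^B=6, 5^D=8, B^4=F, D^9=4, F^6=9, 6^A=C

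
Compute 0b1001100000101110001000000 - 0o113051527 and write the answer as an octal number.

0b1001100000101110001000000 = 0o114056100 in octal.
Subtract column by column in base 8:
  0-7 → 1 (borrow)
  0-2-1 → 5 (borrow)
  1-5-1 → 3 (borrow)
  6-1-1 → 4
  5-5 → 0
  0-0 → 0
  4-3 → 1
  1-1 → 0
  1-1 → 0

0o1004351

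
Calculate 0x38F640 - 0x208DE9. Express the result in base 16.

0x186857

Subtract column by column in base 16:
  0-9 → 7 (borrow)
  4-E-1 → 5 (borrow)
  6-D-1 → 8 (borrow)
  F-8-1 → 6
  8-0 → 8
  3-2 → 1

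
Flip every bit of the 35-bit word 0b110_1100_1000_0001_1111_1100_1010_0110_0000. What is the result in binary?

Invert each bit: 11011001000000111111100101001100000 → 00100110111111000000011010110011111.

0b00100110111111000000011010110011111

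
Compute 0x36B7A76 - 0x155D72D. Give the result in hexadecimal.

0x215A349

Subtract column by column in base 16:
  6-D → 9 (borrow)
  7-2-1 → 4
  A-7 → 3
  7-D → A (borrow)
  B-5-1 → 5
  6-5 → 1
  3-1 → 2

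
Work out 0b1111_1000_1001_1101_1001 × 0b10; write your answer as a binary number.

0b111110001001110110010

Multiply each base-2 digit by 2, carrying:
  1×2 = 2 → write 0 carry 1
  0×2+1 = 1 → write 1
  0×2 = 0 → write 0
  1×2 = 2 → write 0 carry 1
  1×2+1 = 3 → write 1 carry 1
  0×2+1 = 1 → write 1
  1×2 = 2 → write 0 carry 1
  1×2+1 = 3 → write 1 carry 1
  1×2+1 = 3 → write 1 carry 1
  0×2+1 = 1 → write 1
  0×2 = 0 → write 0
  1×2 = 2 → write 0 carry 1
  0×2+1 = 1 → write 1
  0×2 = 0 → write 0
  0×2 = 0 → write 0
  1×2 = 2 → write 0 carry 1
  1×2+1 = 3 → write 1 carry 1
  1×2+1 = 3 → write 1 carry 1
  1×2+1 = 3 → write 1 carry 1
  1×2+1 = 3 → write 1 carry 1
  remaining carry: 1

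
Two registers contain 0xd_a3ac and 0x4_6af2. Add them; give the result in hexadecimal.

Add column by column in base 16, right to left:
  c+2 = e
  a+f = 9 carry 1
  3+a+1 = e
  a+6 = 0 carry 1
  d+4+1 = 2 carry 1
  final carry 1

0x120e9e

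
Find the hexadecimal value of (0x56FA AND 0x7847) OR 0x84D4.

0xD4D6

0x56FA AND 0x7847 = 0x5042.
Then OR with 0x84D4.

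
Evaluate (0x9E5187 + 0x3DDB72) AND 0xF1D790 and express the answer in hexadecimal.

Add column by column in base 16, right to left:
  7+2 = 9
  8+7 = F
  1+B = C
  5+D = 2 carry 1
  E+D+1 = C carry 1
  9+3+1 = D
Sum = 0xDC2CF9; now AND with 0xF1D790:
  D&F=D, C&1=0, 2&D=0, C&7=4, F&9=9, 9&0=0

0xD00490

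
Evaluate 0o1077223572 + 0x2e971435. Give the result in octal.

0o6745035657

0x2e971435 = 0o5645612065 in octal.
Add column by column in base 8, right to left:
  2+5 = 7
  7+6 = 5 carry 1
  5+0+1 = 6
  3+2 = 5
  2+1 = 3
  2+6 = 0 carry 1
  7+5+1 = 5 carry 1
  7+4+1 = 4 carry 1
  0+6+1 = 7
  1+5 = 6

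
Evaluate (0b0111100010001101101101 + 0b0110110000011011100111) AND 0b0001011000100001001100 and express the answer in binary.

Add column by column in base 2, right to left:
  1+1 = 0 carry 1
  0+1+1 = 0 carry 1
  1+1+1 = 1 carry 1
  1+0+1 = 0 carry 1
  0+0+1 = 1
  1+1 = 0 carry 1
  1+1+1 = 1 carry 1
  0+1+1 = 0 carry 1
  1+0+1 = 0 carry 1
  1+1+1 = 1 carry 1
  0+1+1 = 0 carry 1
  0+0+1 = 1
  0+0 = 0
  1+0 = 1
  0+0 = 0
  0+0 = 0
  0+1 = 1
  1+1 = 0 carry 1
  1+0+1 = 0 carry 1
  1+1+1 = 1 carry 1
  1+1+1 = 1 carry 1
  final carry 1
Sum = 0b1110010010101001010100; now AND with 0b0001011000100001001100:
  1110010010101001010100
& 0001011000100001001100
= 0000010000100001000100

0b10000100001000100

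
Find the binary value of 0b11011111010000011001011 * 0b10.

0b110111110100000110010110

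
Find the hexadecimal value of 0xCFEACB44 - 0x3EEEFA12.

0x90FBD132

Subtract column by column in base 16:
  4-2 → 2
  4-1 → 3
  B-A → 1
  C-F → D (borrow)
  A-E-1 → B (borrow)
  E-E-1 → F (borrow)
  F-E-1 → 0
  C-3 → 9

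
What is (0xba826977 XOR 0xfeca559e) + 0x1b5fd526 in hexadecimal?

0x5fa8120f

First 0xba826977 XOR 0xfeca559e = 0x44483ce9.
Add column by column in base 16, right to left:
  9+6 = f
  e+2 = 0 carry 1
  c+5+1 = 2 carry 1
  3+d+1 = 1 carry 1
  8+f+1 = 8 carry 1
  4+5+1 = a
  4+b = f
  4+1 = 5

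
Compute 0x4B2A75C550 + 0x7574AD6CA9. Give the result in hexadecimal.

0xC09F2331F9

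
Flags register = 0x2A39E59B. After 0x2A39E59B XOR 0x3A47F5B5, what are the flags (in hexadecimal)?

XOR each hex digit independently (no carries):
  2^3=1, A^A=0, 3^4=7, 9^7=E, E^F=1, 5^5=0, 9^B=2, B^5=E

0x107E102E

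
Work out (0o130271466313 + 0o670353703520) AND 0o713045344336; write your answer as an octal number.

0o45340032

Add column by column in base 8, right to left:
  3+0 = 3
  1+2 = 3
  3+5 = 0 carry 1
  6+3+1 = 2 carry 1
  6+0+1 = 7
  4+7 = 3 carry 1
  1+3+1 = 5
  7+5 = 4 carry 1
  2+3+1 = 6
  0+0 = 0
  3+7 = 2 carry 1
  1+6+1 = 0 carry 1
  final carry 1
Sum = 0o1020645372033; now AND with 0o713045344336:
  1&0=0, 0&7=0, 2&1=0, 0&3=0, 6&0=0, 4&4=4, 5&5=5, 3&3=3, 7&4=4, 2&4=0, 0&3=0, 3&3=3, 3&6=2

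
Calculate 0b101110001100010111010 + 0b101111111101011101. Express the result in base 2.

Add column by column in base 2, right to left:
  0+1 = 1
  1+0 = 1
  0+1 = 1
  1+1 = 0 carry 1
  1+1+1 = 1 carry 1
  1+0+1 = 0 carry 1
  0+1+1 = 0 carry 1
  1+0+1 = 0 carry 1
  0+1+1 = 0 carry 1
  0+1+1 = 0 carry 1
  0+1+1 = 0 carry 1
  1+1+1 = 1 carry 1
  1+1+1 = 1 carry 1
  0+1+1 = 0 carry 1
  0+1+1 = 0 carry 1
  0+1+1 = 0 carry 1
  1+0+1 = 0 carry 1
  1+1+1 = 1 carry 1
  1+0+1 = 0 carry 1
  0+0+1 = 1
  1+0 = 1

0b110100001100000010111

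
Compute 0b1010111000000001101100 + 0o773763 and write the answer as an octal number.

0o13674137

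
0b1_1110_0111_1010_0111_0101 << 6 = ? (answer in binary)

Left shift by 6: append 6 zero bits.

0b111100111101001110101000000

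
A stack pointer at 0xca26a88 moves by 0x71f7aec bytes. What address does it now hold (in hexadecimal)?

Add column by column in base 16, right to left:
  8+c = 4 carry 1
  8+e+1 = 7 carry 1
  a+a+1 = 5 carry 1
  6+7+1 = e
  2+f = 1 carry 1
  a+1+1 = c
  c+7 = 3 carry 1
  final carry 1

0x13c1e574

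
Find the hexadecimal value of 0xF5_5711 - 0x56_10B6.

0x9F465B

Subtract column by column in base 16:
  1-6 → B (borrow)
  1-B-1 → 5 (borrow)
  7-0-1 → 6
  5-1 → 4
  5-6 → F (borrow)
  F-5-1 → 9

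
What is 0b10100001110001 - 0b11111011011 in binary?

0b10000010010110

Subtract column by column in base 2:
  1-1 → 0
  0-1 → 1 (borrow)
  0-0-1 → 1 (borrow)
  0-1-1 → 0 (borrow)
  1-1-1 → 1 (borrow)
  1-0-1 → 0
  1-1 → 0
  0-1 → 1 (borrow)
  0-1-1 → 0 (borrow)
  0-1-1 → 0 (borrow)
  0-1-1 → 0 (borrow)
  1-0-1 → 0
  0-0 → 0
  1-0 → 1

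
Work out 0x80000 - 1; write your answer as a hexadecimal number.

0x7ffff

The trailing 4 digits are 0, so subtracting 1 borrows through: they become F and the next digit up decrements.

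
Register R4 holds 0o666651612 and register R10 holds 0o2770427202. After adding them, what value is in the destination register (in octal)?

Add column by column in base 8, right to left:
  2+2 = 4
  1+0 = 1
  6+2 = 0 carry 1
  1+7+1 = 1 carry 1
  5+2+1 = 0 carry 1
  6+4+1 = 3 carry 1
  6+0+1 = 7
  6+7 = 5 carry 1
  6+7+1 = 6 carry 1
  0+2+1 = 3

0o3657301014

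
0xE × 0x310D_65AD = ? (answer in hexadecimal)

0x2AEBB8F76

Multiply each base-16 digit by 14, carrying:
  D×14 = 182 → write 6 carry 11
  A×14+11 = 151 → write 7 carry 9
  5×14+9 = 79 → write F carry 4
  6×14+4 = 88 → write 8 carry 5
  D×14+5 = 187 → write B carry 11
  0×14+11 = 11 → write B
  1×14 = 14 → write E
  3×14 = 42 → write A carry 2
  remaining carry: 2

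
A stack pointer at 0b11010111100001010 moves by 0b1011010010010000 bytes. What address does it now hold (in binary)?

Add column by column in base 2, right to left:
  0+0 = 0
  1+0 = 1
  0+0 = 0
  1+0 = 1
  0+1 = 1
  0+0 = 0
  0+0 = 0
  0+1 = 1
  1+0 = 1
  1+0 = 1
  1+1 = 0 carry 1
  1+0+1 = 0 carry 1
  0+1+1 = 0 carry 1
  1+1+1 = 1 carry 1
  0+0+1 = 1
  1+1 = 0 carry 1
  1+0+1 = 0 carry 1
  final carry 1

0b100110001110011010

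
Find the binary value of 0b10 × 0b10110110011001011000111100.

0b101101100110010110001111000

Multiply each base-2 digit by 2, carrying:
  0×2 = 0 → write 0
  0×2 = 0 → write 0
  1×2 = 2 → write 0 carry 1
  1×2+1 = 3 → write 1 carry 1
  1×2+1 = 3 → write 1 carry 1
  1×2+1 = 3 → write 1 carry 1
  0×2+1 = 1 → write 1
  0×2 = 0 → write 0
  0×2 = 0 → write 0
  1×2 = 2 → write 0 carry 1
  1×2+1 = 3 → write 1 carry 1
  0×2+1 = 1 → write 1
  1×2 = 2 → write 0 carry 1
  0×2+1 = 1 → write 1
  0×2 = 0 → write 0
  1×2 = 2 → write 0 carry 1
  1×2+1 = 3 → write 1 carry 1
  0×2+1 = 1 → write 1
  0×2 = 0 → write 0
  1×2 = 2 → write 0 carry 1
  1×2+1 = 3 → write 1 carry 1
  0×2+1 = 1 → write 1
  1×2 = 2 → write 0 carry 1
  1×2+1 = 3 → write 1 carry 1
  0×2+1 = 1 → write 1
  1×2 = 2 → write 0 carry 1
  remaining carry: 1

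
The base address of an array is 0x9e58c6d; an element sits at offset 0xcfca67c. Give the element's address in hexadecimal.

0x16e232e9

Add column by column in base 16, right to left:
  d+c = 9 carry 1
  6+7+1 = e
  c+6 = 2 carry 1
  8+a+1 = 3 carry 1
  5+c+1 = 2 carry 1
  e+f+1 = e carry 1
  9+c+1 = 6 carry 1
  final carry 1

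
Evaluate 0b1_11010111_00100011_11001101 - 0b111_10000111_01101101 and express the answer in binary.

Subtract column by column in base 2:
  1-1 → 0
  0-0 → 0
  1-1 → 0
  1-1 → 0
  0-0 → 0
  0-1 → 1 (borrow)
  1-1-1 → 1 (borrow)
  1-0-1 → 0
  1-1 → 0
  1-1 → 0
  0-1 → 1 (borrow)
  0-0-1 → 1 (borrow)
  0-0-1 → 1 (borrow)
  1-0-1 → 0
  0-0 → 0
  0-1 → 1 (borrow)
  1-1-1 → 1 (borrow)
  1-1-1 → 1 (borrow)
  1-1-1 → 1 (borrow)
  0-0-1 → 1 (borrow)
  1-0-1 → 0
  0-0 → 0
  1-0 → 1
  1-0 → 1
  1-0 → 1

0b1110011111001110001100000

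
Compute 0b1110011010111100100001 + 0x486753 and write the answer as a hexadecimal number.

0x821674

0b1110011010111100100001 = 0x39af21 in hexadecimal.
Add column by column in base 16, right to left:
  1+3 = 4
  2+5 = 7
  f+7 = 6 carry 1
  a+6+1 = 1 carry 1
  9+8+1 = 2 carry 1
  3+4+1 = 8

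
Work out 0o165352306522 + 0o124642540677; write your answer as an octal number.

Add column by column in base 8, right to left:
  2+7 = 1 carry 1
  2+7+1 = 2 carry 1
  5+6+1 = 4 carry 1
  6+0+1 = 7
  0+4 = 4
  3+5 = 0 carry 1
  2+2+1 = 5
  5+4 = 1 carry 1
  3+6+1 = 2 carry 1
  5+4+1 = 2 carry 1
  6+2+1 = 1 carry 1
  1+1+1 = 3

0o312215047421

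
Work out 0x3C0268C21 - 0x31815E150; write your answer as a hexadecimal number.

0xA810AAD1

Subtract column by column in base 16:
  1-0 → 1
  2-5 → D (borrow)
  C-1-1 → A
  8-E → A (borrow)
  6-5-1 → 0
  2-1 → 1
  0-8 → 8 (borrow)
  C-1-1 → A
  3-3 → 0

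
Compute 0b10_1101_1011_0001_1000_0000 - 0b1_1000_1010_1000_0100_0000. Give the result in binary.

0b101010000100101000000

Subtract column by column in base 2:
  0-0 → 0
  0-0 → 0
  0-0 → 0
  0-0 → 0
  0-0 → 0
  0-0 → 0
  0-1 → 1 (borrow)
  1-0-1 → 0
  1-0 → 1
  0-0 → 0
  0-0 → 0
  0-1 → 1 (borrow)
  1-0-1 → 0
  1-1 → 0
  0-0 → 0
  1-1 → 0
  1-0 → 1
  0-0 → 0
  1-0 → 1
  1-1 → 0
  0-1 → 1 (borrow)
  1-0-1 → 0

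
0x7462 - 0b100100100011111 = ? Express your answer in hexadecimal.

0x2B43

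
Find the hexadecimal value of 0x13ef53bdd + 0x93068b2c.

0x1d1fbc709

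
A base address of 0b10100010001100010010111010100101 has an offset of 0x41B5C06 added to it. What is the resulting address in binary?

0b10100110010011001000101010101011

0x41B5C06 = 0b100000110110101110000000110 in binary.
Add column by column in base 2, right to left:
  1+0 = 1
  0+1 = 1
  1+1 = 0 carry 1
  0+0+1 = 1
  0+0 = 0
  1+0 = 1
  0+0 = 0
  1+0 = 1
  0+0 = 0
  1+0 = 1
  1+1 = 0 carry 1
  1+1+1 = 1 carry 1
  0+1+1 = 0 carry 1
  1+0+1 = 0 carry 1
  0+1+1 = 0 carry 1
  0+0+1 = 1
  1+1 = 0 carry 1
  0+1+1 = 0 carry 1
  0+0+1 = 1
  0+1 = 1
  1+1 = 0 carry 1
  1+0+1 = 0 carry 1
  0+0+1 = 1
  0+0 = 0
  0+0 = 0
  1+0 = 1
  0+1 = 1
  0+0 = 0
  0+0 = 0
  1+0 = 1
  0+0 = 0
  1+0 = 1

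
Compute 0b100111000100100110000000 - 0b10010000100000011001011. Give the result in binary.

0b10101000000100010110101

Subtract column by column in base 2:
  0-1 → 1 (borrow)
  0-1-1 → 0 (borrow)
  0-0-1 → 1 (borrow)
  0-1-1 → 0 (borrow)
  0-0-1 → 1 (borrow)
  0-0-1 → 1 (borrow)
  0-1-1 → 0 (borrow)
  1-1-1 → 1 (borrow)
  1-0-1 → 0
  0-0 → 0
  0-0 → 0
  1-0 → 1
  0-0 → 0
  0-0 → 0
  1-1 → 0
  0-0 → 0
  0-0 → 0
  0-0 → 0
  1-0 → 1
  1-1 → 0
  1-0 → 1
  0-0 → 0
  0-1 → 1 (borrow)
  1-0-1 → 0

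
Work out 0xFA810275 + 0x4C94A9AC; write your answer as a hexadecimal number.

0x14715AC21

Add column by column in base 16, right to left:
  5+C = 1 carry 1
  7+A+1 = 2 carry 1
  2+9+1 = C
  0+A = A
  1+4 = 5
  8+9 = 1 carry 1
  A+C+1 = 7 carry 1
  F+4+1 = 4 carry 1
  final carry 1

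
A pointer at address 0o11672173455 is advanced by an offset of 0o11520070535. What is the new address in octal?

0o23412264212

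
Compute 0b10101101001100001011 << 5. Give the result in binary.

0b1010110100110000101100000

Left shift by 5: append 5 zero bits.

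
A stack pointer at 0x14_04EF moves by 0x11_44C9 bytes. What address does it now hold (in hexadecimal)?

Add column by column in base 16, right to left:
  F+9 = 8 carry 1
  E+C+1 = B carry 1
  4+4+1 = 9
  0+4 = 4
  4+1 = 5
  1+1 = 2

0x2549B8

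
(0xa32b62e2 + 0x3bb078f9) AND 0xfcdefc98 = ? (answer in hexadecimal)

0xdcdad898

Add column by column in base 16, right to left:
  2+9 = b
  e+f = d carry 1
  2+8+1 = b
  6+7 = d
  b+0 = b
  2+b = d
  3+b = e
  a+3 = d
Sum = 0xdedbdbdb; now AND with 0xfcdefc98:
  d&f=d, e&c=c, d&d=d, b&e=a, d&f=d, b&c=8, d&9=9, b&8=8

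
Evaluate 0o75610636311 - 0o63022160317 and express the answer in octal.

Subtract column by column in base 8:
  1-7 → 2 (borrow)
  1-1-1 → 7 (borrow)
  3-3-1 → 7 (borrow)
  6-0-1 → 5
  3-6 → 5 (borrow)
  6-1-1 → 4
  0-2 → 6 (borrow)
  1-2-1 → 6 (borrow)
  6-0-1 → 5
  5-3 → 2
  7-6 → 1

0o12566455772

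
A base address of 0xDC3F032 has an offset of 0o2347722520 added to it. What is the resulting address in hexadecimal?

0x21639582

0o2347722520 = 0x139FA550 in hexadecimal.
Add column by column in base 16, right to left:
  2+0 = 2
  3+5 = 8
  0+5 = 5
  F+A = 9 carry 1
  3+F+1 = 3 carry 1
  C+9+1 = 6 carry 1
  D+3+1 = 1 carry 1
  0+1+1 = 2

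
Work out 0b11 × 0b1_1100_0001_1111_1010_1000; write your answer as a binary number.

Multiply each base-2 digit by 3, carrying:
  0×3 = 0 → write 0
  0×3 = 0 → write 0
  0×3 = 0 → write 0
  1×3 = 3 → write 1 carry 1
  0×3+1 = 1 → write 1
  1×3 = 3 → write 1 carry 1
  0×3+1 = 1 → write 1
  1×3 = 3 → write 1 carry 1
  1×3+1 = 4 → write 0 carry 2
  1×3+2 = 5 → write 1 carry 2
  1×3+2 = 5 → write 1 carry 2
  1×3+2 = 5 → write 1 carry 2
  1×3+2 = 5 → write 1 carry 2
  0×3+2 = 2 → write 0 carry 1
  0×3+1 = 1 → write 1
  0×3 = 0 → write 0
  0×3 = 0 → write 0
  0×3 = 0 → write 0
  1×3 = 3 → write 1 carry 1
  1×3+1 = 4 → write 0 carry 2
  1×3+2 = 5 → write 1 carry 2
  remaining carry: 10

0b10101000101111011111000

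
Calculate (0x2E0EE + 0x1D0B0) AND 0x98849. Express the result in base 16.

Add column by column in base 16, right to left:
  E+0 = E
  E+B = 9 carry 1
  0+0+1 = 1
  E+D = B carry 1
  2+1+1 = 4
Sum = 0x4B19E; now AND with 0x98849:
  4&9=0, B&8=8, 1&8=0, 9&4=0, E&9=8

0x8008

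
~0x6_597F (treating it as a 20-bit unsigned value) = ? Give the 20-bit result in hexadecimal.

Each hex digit d becomes F−d:
  6→9, 5→A, 9→6, 7→8, F→0

0x9A680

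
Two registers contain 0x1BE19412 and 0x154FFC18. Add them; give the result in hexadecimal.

Add column by column in base 16, right to left:
  2+8 = A
  1+1 = 2
  4+C = 0 carry 1
  9+F+1 = 9 carry 1
  1+F+1 = 1 carry 1
  E+4+1 = 3 carry 1
  B+5+1 = 1 carry 1
  1+1+1 = 3

0x3131902A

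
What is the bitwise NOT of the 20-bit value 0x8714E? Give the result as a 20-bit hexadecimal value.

0x78EB1

Each hex digit d becomes F−d:
  8→7, 7→8, 1→E, 4→B, E→1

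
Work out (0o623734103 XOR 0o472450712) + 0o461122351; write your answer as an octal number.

0o732507162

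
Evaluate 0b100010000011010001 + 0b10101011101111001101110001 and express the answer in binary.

Add column by column in base 2, right to left:
  1+1 = 0 carry 1
  0+0+1 = 1
  0+0 = 0
  0+0 = 0
  1+1 = 0 carry 1
  0+1+1 = 0 carry 1
  1+1+1 = 1 carry 1
  1+0+1 = 0 carry 1
  0+1+1 = 0 carry 1
  0+1+1 = 0 carry 1
  0+0+1 = 1
  0+0 = 0
  0+1 = 1
  1+1 = 0 carry 1
  0+1+1 = 0 carry 1
  0+1+1 = 0 carry 1
  0+0+1 = 1
  1+1 = 0 carry 1
  0+1+1 = 0 carry 1
  0+1+1 = 0 carry 1
  0+0+1 = 1
  0+1 = 1
  0+0 = 0
  0+1 = 1
  0+0 = 0
  0+1 = 1

0b10101100010001010001000010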